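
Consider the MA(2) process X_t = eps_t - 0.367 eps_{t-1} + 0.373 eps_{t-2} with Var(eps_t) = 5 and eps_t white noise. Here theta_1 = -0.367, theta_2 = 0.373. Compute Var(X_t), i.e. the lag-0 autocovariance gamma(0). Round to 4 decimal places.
\gamma(0) = 6.3691

For an MA(q) process X_t = eps_t + sum_i theta_i eps_{t-i} with
Var(eps_t) = sigma^2, the variance is
  gamma(0) = sigma^2 * (1 + sum_i theta_i^2).
  sum_i theta_i^2 = (-0.367)^2 + (0.373)^2 = 0.134689 + 0.139129 = 0.273818.
  gamma(0) = 5 * (1 + 0.273818) = 5 * 1.273818 = 6.36909, which rounds to 6.3691.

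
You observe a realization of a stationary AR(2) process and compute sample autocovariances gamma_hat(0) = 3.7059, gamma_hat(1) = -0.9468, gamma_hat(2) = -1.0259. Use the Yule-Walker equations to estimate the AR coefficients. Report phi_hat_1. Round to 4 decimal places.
\hat\phi_{1} = -0.3490

The Yule-Walker equations for an AR(p) process read, in matrix form,
  Gamma_p phi = r_p,   with   (Gamma_p)_{ij} = gamma(|i - j|),
                       (r_p)_i = gamma(i),   i,j = 1..p.
Substitute the sample gammas (Toeplitz matrix and right-hand side of size 2):
  Gamma_p = [[3.7059, -0.9468], [-0.9468, 3.7059]]
  r_p     = [-0.9468, -1.0259]
Written out:
  3.7059 phi_1 - 0.9468 phi_2 = -0.9468
  -0.9468 phi_1 + 3.7059 phi_2 = -1.0259
Solve by Cramer's rule:
  det = gamma(0)^2 - gamma(1)^2 = (3.7059)^2 - (-0.9468)^2 = 13.73369481 - 0.89643024 = 12.83726457
  phi_hat_1 = [gamma(1) gamma(0) - gamma(1) gamma(2)] / det = [(-0.9468)(3.7059) - (-0.9468)(-1.0259)] / 12.83726457 = -4.48006824 / 12.83726457 = -0.349
  phi_hat_2 = [gamma(0) gamma(2) - gamma(1)^2] / det = [(3.7059)(-1.0259) - (-0.9468)^2] / 12.83726457 = -4.69831305 / 12.83726457 = -0.366
So phi_hat = [-0.3490, -0.3660].
Therefore phi_hat_1 = -0.3490.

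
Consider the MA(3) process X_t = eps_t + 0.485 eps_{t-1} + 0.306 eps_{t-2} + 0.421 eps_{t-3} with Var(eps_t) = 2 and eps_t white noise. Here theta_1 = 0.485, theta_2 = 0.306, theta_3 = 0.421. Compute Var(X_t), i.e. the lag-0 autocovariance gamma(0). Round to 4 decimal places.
\gamma(0) = 3.0122

For an MA(q) process X_t = eps_t + sum_i theta_i eps_{t-i} with
Var(eps_t) = sigma^2, the variance is
  gamma(0) = sigma^2 * (1 + sum_i theta_i^2).
  sum_i theta_i^2 = (0.485)^2 + (0.306)^2 + (0.421)^2 = 0.235225 + 0.093636 + 0.177241 = 0.506102.
  gamma(0) = 2 * (1 + 0.506102) = 2 * 1.506102 = 3.012204, which rounds to 3.0122.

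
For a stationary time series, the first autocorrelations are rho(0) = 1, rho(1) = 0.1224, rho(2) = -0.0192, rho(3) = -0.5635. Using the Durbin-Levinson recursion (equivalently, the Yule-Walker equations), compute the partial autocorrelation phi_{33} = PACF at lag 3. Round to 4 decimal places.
\phi_{33} = -0.5660

The PACF at lag k is phi_{kk}, the last component of the solution
to the Yule-Walker system G_k phi = r_k where
  (G_k)_{ij} = rho(|i - j|), (r_k)_i = rho(i), i,j = 1..k.
Equivalently, Durbin-Levinson gives phi_{kk} iteratively:
  phi_{11} = rho(1)
  phi_{kk} = [rho(k) - sum_{j=1..k-1} phi_{k-1,j} rho(k-j)]
            / [1 - sum_{j=1..k-1} phi_{k-1,j} rho(j)],
  phi_{k,j} = phi_{k-1,j} - phi_{kk} phi_{k-1,k-j},  j = 1..k-1.
Step k = 1:
  phi_11 = rho(1) = 0.1224.
Step k = 2:
  phi_22 = [rho(2) - phi_11 rho(1)] / [1 - phi_11 rho(1)] = [-0.0192 - (0.1224)(0.1224)] / [1 - (0.1224)(0.1224)]
         = -0.03418176 / 0.98501824 = -0.034702.
  Update: phi_21 = phi_11 - phi_22 phi_11 = 0.1224 - (-0.034702)(0.1224) = 0.126647.
Step k = 3:
  phi_33 = [rho(3) - phi_21 rho(2) - phi_22 rho(1)] / [1 - phi_21 rho(1) - phi_22 rho(2)]
    numerator   = -0.5635 - (0.126647)(-0.0192) - (-0.034702)(0.1224) = -0.55682089
    denominator = 1 - (0.126647)(0.1224) - (-0.034702)(-0.0192) = 0.98383208
  phi_33 = -0.55682089 / 0.98383208 = -0.566.
Therefore phi_{33} = -0.5660.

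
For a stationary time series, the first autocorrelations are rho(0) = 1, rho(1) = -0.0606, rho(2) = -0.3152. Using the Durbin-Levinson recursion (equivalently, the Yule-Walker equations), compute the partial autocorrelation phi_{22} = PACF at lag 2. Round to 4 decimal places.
\phi_{22} = -0.3200

The PACF at lag k is phi_{kk}, the last component of the solution
to the Yule-Walker system G_k phi = r_k where
  (G_k)_{ij} = rho(|i - j|), (r_k)_i = rho(i), i,j = 1..k.
Equivalently, Durbin-Levinson gives phi_{kk} iteratively:
  phi_{11} = rho(1)
  phi_{kk} = [rho(k) - sum_{j=1..k-1} phi_{k-1,j} rho(k-j)]
            / [1 - sum_{j=1..k-1} phi_{k-1,j} rho(j)],
  phi_{k,j} = phi_{k-1,j} - phi_{kk} phi_{k-1,k-j},  j = 1..k-1.
Step k = 1:
  phi_11 = rho(1) = -0.0606.
Step k = 2:
  phi_22 = [rho(2) - phi_11 rho(1)] / [1 - phi_11 rho(1)] = [-0.3152 - (-0.0606)(-0.0606)] / [1 - (-0.0606)(-0.0606)]
         = -0.31887236 / 0.99632764 = -0.32.
Therefore phi_{22} = -0.3200.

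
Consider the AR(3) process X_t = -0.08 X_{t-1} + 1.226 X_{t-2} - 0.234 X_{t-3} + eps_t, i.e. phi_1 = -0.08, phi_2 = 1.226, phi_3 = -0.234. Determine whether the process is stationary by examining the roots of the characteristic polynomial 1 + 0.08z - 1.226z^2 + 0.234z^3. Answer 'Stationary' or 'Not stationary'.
\text{Not stationary}

The AR(p) characteristic polynomial is P(z) = 1 + 0.08z - 1.226z^2 + 0.234z^3.
Stationarity requires all roots to lie outside the unit circle, i.e. |z| > 1 for every root.
Degree 3: look for a simple real root z0 first, then factor out (1 - z/z0) and solve the remaining quadratic.
Testing z0 = 5: P(5) = 1 + (0.08)(5) + (-1.226)(5)^2 + (0.234)(5)^3
  = 1 + (0.4) + (-30.65) + (29.25) = 0.  So z_0 = 5 is a root, |z_0| = 5.
Divide out the factor (1 - 0.2 z) = (1 - z/z0) (since 1/z0 = 0.2):
  P(z) = (1 - 0.2 z)(1 + (0.28) z + (-1.17) z^2)
  [check: z-coef 0.28 - (0.2) = 0.08; z^2-coef -1.17 - (0.2)(0.28) = -1.226; z^3-coef -(0.2)(-1.17) = 0.234.]
Remaining roots from the quadratic factor 1 + (0.28) z + (-1.17) z^2:
  Set 1 + (0.28) z + (-1.17) z^2 = 0, i.e. a z^2 + b z + c = 0 with a = -1.17, b = 0.28, c = 1.
  Discriminant D = b^2 - 4ac = (0.28)^2 - 4*(-1.17)*1 = 0.0784 - (-4.68) = 4.7584.
  D >= 0, so the roots are real: z = (-b +/- sqrt(D)) / (2a) = (-0.28 +/- 2.181376) / (-2.34).
    z_1 = (-0.28 + 2.181376) / (-2.34) = -0.8126,   |z_1| = 0.8126.
    z_2 = (-0.28 - 2.181376) / (-2.34) = 1.0519,   |z_2| = 1.0519.
Moduli of all roots: 5.0000, 0.8126, 1.0519.
All moduli strictly greater than 1? No.
Verdict: Not stationary.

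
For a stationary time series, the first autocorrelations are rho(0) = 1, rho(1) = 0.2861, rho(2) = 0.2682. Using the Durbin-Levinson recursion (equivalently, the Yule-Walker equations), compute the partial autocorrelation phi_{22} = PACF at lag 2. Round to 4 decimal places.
\phi_{22} = 0.2030

The PACF at lag k is phi_{kk}, the last component of the solution
to the Yule-Walker system G_k phi = r_k where
  (G_k)_{ij} = rho(|i - j|), (r_k)_i = rho(i), i,j = 1..k.
Equivalently, Durbin-Levinson gives phi_{kk} iteratively:
  phi_{11} = rho(1)
  phi_{kk} = [rho(k) - sum_{j=1..k-1} phi_{k-1,j} rho(k-j)]
            / [1 - sum_{j=1..k-1} phi_{k-1,j} rho(j)],
  phi_{k,j} = phi_{k-1,j} - phi_{kk} phi_{k-1,k-j},  j = 1..k-1.
Step k = 1:
  phi_11 = rho(1) = 0.2861.
Step k = 2:
  phi_22 = [rho(2) - phi_11 rho(1)] / [1 - phi_11 rho(1)] = [0.2682 - (0.2861)(0.2861)] / [1 - (0.2861)(0.2861)]
         = 0.18634679 / 0.91814679 = 0.203.
Therefore phi_{22} = 0.2030.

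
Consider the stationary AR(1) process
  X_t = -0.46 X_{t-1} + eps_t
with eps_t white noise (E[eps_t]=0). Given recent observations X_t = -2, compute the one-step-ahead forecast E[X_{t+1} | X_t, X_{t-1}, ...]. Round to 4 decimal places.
E[X_{t+1} \mid \mathcal F_t] = 0.9200

For an AR(p) model X_t = c + sum_i phi_i X_{t-i} + eps_t, the
one-step-ahead conditional mean is
  E[X_{t+1} | X_t, ...] = c + sum_i phi_i X_{t+1-i}.
Substitute known values:
  E[X_{t+1} | ...] = (-0.46) * (-2)
                   = 0.9200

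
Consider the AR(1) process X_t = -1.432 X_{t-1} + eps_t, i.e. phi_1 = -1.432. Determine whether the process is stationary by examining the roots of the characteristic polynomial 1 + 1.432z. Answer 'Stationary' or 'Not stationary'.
\text{Not stationary}

The AR(p) characteristic polynomial is P(z) = 1 + 1.432z.
Stationarity requires all roots to lie outside the unit circle, i.e. |z| > 1 for every root.
This is linear in z: 1 + (1.432) z = 0  =>  z = -1/(1.432) = -0.698324,  |z| = 0.698324.
Moduli of all roots: 0.6983.
All moduli strictly greater than 1? No.
Verdict: Not stationary.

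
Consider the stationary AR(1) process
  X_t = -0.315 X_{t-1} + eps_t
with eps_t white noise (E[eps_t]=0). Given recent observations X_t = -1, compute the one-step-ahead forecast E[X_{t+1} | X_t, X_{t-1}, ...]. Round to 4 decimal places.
E[X_{t+1} \mid \mathcal F_t] = 0.3150

For an AR(p) model X_t = c + sum_i phi_i X_{t-i} + eps_t, the
one-step-ahead conditional mean is
  E[X_{t+1} | X_t, ...] = c + sum_i phi_i X_{t+1-i}.
Substitute known values:
  E[X_{t+1} | ...] = (-0.315) * (-1)
                   = 0.3150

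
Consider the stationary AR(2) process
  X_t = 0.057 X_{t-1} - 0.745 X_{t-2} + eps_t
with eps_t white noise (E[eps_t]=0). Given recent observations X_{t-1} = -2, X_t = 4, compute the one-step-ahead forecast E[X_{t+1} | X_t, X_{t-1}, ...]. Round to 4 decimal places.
E[X_{t+1} \mid \mathcal F_t] = 1.7180

For an AR(p) model X_t = c + sum_i phi_i X_{t-i} + eps_t, the
one-step-ahead conditional mean is
  E[X_{t+1} | X_t, ...] = c + sum_i phi_i X_{t+1-i}.
Substitute known values:
  E[X_{t+1} | ...] = (0.057) * (4) + (-0.745) * (-2)
                   = 1.7180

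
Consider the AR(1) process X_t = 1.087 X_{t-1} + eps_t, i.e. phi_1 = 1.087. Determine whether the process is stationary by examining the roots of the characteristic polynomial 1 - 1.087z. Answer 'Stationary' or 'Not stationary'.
\text{Not stationary}

The AR(p) characteristic polynomial is P(z) = 1 - 1.087z.
Stationarity requires all roots to lie outside the unit circle, i.e. |z| > 1 for every root.
This is linear in z: 1 + (-1.087) z = 0  =>  z = -1/(-1.087) = 0.919963,  |z| = 0.919963.
Moduli of all roots: 0.9200.
All moduli strictly greater than 1? No.
Verdict: Not stationary.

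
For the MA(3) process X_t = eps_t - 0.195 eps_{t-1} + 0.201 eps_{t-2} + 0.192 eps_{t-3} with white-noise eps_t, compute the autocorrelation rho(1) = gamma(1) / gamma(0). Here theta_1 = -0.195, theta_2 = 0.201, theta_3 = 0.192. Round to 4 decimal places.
\rho(1) = -0.1754

For an MA(q) process with theta_0 = 1, the autocovariance is
  gamma(k) = sigma^2 * sum_{i=0..q-k} theta_i * theta_{i+k},
and rho(k) = gamma(k) / gamma(0). Sigma^2 cancels.
  numerator   = (1)*(-0.195) + (-0.195)*(0.201) + (0.201)*(0.192) = -0.195603.
  denominator = (1)^2 + (-0.195)^2 + (0.201)^2 + (0.192)^2 = 1.11529.
  rho(1) = -0.195603 / 1.11529 = -0.1754.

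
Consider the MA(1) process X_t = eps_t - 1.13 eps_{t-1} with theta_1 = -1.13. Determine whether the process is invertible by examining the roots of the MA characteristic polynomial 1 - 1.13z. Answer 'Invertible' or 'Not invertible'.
\text{Not invertible}

The MA(q) characteristic polynomial is P(z) = 1 - 1.13z.
Invertibility requires all roots to lie outside the unit circle, i.e. |z| > 1 for every root.
This is linear in z: 1 + (-1.13) z = 0  =>  z = -1/(-1.13) = 0.884956,  |z| = 0.884956.
Moduli of all roots: 0.8850.
All moduli strictly greater than 1? No.
Verdict: Not invertible.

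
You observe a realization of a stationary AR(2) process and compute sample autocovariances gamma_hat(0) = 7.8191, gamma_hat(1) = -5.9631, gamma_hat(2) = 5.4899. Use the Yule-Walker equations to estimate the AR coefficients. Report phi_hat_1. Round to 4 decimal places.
\hat\phi_{1} = -0.5430

The Yule-Walker equations for an AR(p) process read, in matrix form,
  Gamma_p phi = r_p,   with   (Gamma_p)_{ij} = gamma(|i - j|),
                       (r_p)_i = gamma(i),   i,j = 1..p.
Substitute the sample gammas (Toeplitz matrix and right-hand side of size 2):
  Gamma_p = [[7.8191, -5.9631], [-5.9631, 7.8191]]
  r_p     = [-5.9631, 5.4899]
Written out:
  7.8191 phi_1 - 5.9631 phi_2 = -5.9631
  -5.9631 phi_1 + 7.8191 phi_2 = 5.4899
Solve by Cramer's rule:
  det = gamma(0)^2 - gamma(1)^2 = (7.8191)^2 - (-5.9631)^2 = 61.13832481 - 35.55856161 = 25.5797632
  phi_hat_1 = [gamma(1) gamma(0) - gamma(1) gamma(2)] / det = [(-5.9631)(7.8191) - (-5.9631)(5.4899)] / 25.5797632 = -13.88925252 / 25.5797632 = -0.543
  phi_hat_2 = [gamma(0) gamma(2) - gamma(1)^2] / det = [(7.8191)(5.4899) - (-5.9631)^2] / 25.5797632 = 7.36751548 / 25.5797632 = 0.288
So phi_hat = [-0.5430, 0.2880].
Therefore phi_hat_1 = -0.5430.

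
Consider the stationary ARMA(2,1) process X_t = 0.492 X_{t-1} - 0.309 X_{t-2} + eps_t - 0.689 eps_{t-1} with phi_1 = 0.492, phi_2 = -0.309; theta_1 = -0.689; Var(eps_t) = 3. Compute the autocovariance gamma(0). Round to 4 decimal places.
\gamma(0) = 3.6954

Multiply the model equation by X_{t-k} and take expectations. With theta_0 = psi_0 = 1 and psi_j the MA(infinity) weights, this gives
  gamma(k) - sum_i phi_i gamma(k-i) = c_k,
  c_k = sigma^2 * sum_{j=k..q} theta_j psi_{j-k}   (c_k = 0 for k > q),
using gamma(-m) = gamma(m).
psi-weights needed (psi_j = theta_j + sum_i phi_i psi_{j-i}):
  psi_1 = theta_1 + phi_1 = -0.689 + (0.492) = -0.197
Right-hand sides:
  c_0 = sigma^2 (1 + theta_1 psi_1) = 3 * (1 + (-0.689)(-0.197)) = 3 * 1.135733 = 3.407199
  c_1 = sigma^2 theta_1 = 3 * (-0.689) = -2.067
  c_2 = 0
Equations for k = 0, 1, 2 (AR order 2, c_2 = 0):
  (E0) gamma(0) = phi_1 gamma(1) + phi_2 gamma(2) + c_0
  (E1) gamma(1) = phi_1 gamma(0) + phi_2 gamma(1) + c_1
  (E2) gamma(2) = phi_1 gamma(1) + phi_2 gamma(0)
From (E1): gamma(1) = A gamma(0) + B with
  A = phi_1 / (1 - phi_2) = 0.492 / 1.309 = 0.375859,   B = c_1 / (1 - phi_2) = -2.067 / 1.309 = -1.579068.
Insert (E2) into (E0): gamma(0) (1 - phi_2^2) = phi_1 (1 + phi_2) gamma(1) + c_0.
  phi_1 (1 + phi_2) = (0.492)(0.691) = 0.339972,   1 - phi_2^2 = 0.904519.
Replace gamma(1) by A gamma(0) + B and collect gamma(0):
  gamma(0) [0.904519 - (0.339972)(0.375859)] = (0.339972)(-1.579068) + 3.407199
  gamma(0) * 0.776737 = 2.87036
  gamma(0) = 2.87036 / 0.776737 = 3.695406.
Therefore gamma(0) = 3.6954 (to 4 decimal places).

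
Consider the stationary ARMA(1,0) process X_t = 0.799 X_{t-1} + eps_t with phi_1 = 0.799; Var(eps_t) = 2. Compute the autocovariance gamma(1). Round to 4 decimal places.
\gamma(1) = 4.4193

Multiply the model equation by X_{t-k} and take expectations. With theta_0 = psi_0 = 1 and psi_j the MA(infinity) weights, this gives
  gamma(k) - sum_i phi_i gamma(k-i) = c_k,
  c_k = sigma^2 * sum_{j=k..q} theta_j psi_{j-k}   (c_k = 0 for k > q),
using gamma(-m) = gamma(m).
Pure AR (q = 0): c_0 = sigma^2 = 2, c_k = 0 for k >= 1.
Equations for k = 0 and k = 1 (AR order 1):
  gamma(0) = phi_1 gamma(1) + c_0
  gamma(1) = phi_1 gamma(0) + c_1
Substituting the second into the first: gamma(0) (1 - phi_1^2) = c_0 + phi_1 c_1, so
  gamma(0) = c_0 / (1 - phi_1^2) = 2 / (1 - (0.799)^2) = 2 / 0.361599 = 5.530989.
  gamma(1) = phi_1 gamma(0) = (0.799)(5.530989) = 4.41926.
Therefore gamma(1) = 4.4193 (to 4 decimal places).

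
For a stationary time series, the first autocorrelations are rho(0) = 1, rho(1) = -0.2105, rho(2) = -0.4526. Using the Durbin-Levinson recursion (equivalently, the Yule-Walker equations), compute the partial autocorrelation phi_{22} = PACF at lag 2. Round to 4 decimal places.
\phi_{22} = -0.5199

The PACF at lag k is phi_{kk}, the last component of the solution
to the Yule-Walker system G_k phi = r_k where
  (G_k)_{ij} = rho(|i - j|), (r_k)_i = rho(i), i,j = 1..k.
Equivalently, Durbin-Levinson gives phi_{kk} iteratively:
  phi_{11} = rho(1)
  phi_{kk} = [rho(k) - sum_{j=1..k-1} phi_{k-1,j} rho(k-j)]
            / [1 - sum_{j=1..k-1} phi_{k-1,j} rho(j)],
  phi_{k,j} = phi_{k-1,j} - phi_{kk} phi_{k-1,k-j},  j = 1..k-1.
Step k = 1:
  phi_11 = rho(1) = -0.2105.
Step k = 2:
  phi_22 = [rho(2) - phi_11 rho(1)] / [1 - phi_11 rho(1)] = [-0.4526 - (-0.2105)(-0.2105)] / [1 - (-0.2105)(-0.2105)]
         = -0.49691025 / 0.95568975 = -0.5199.
Therefore phi_{22} = -0.5199.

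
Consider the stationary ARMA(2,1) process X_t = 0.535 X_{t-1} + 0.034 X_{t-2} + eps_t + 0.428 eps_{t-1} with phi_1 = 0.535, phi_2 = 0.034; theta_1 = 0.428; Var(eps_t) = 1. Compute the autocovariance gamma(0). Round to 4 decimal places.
\gamma(0) = 2.3933

Multiply the model equation by X_{t-k} and take expectations. With theta_0 = psi_0 = 1 and psi_j the MA(infinity) weights, this gives
  gamma(k) - sum_i phi_i gamma(k-i) = c_k,
  c_k = sigma^2 * sum_{j=k..q} theta_j psi_{j-k}   (c_k = 0 for k > q),
using gamma(-m) = gamma(m).
psi-weights needed (psi_j = theta_j + sum_i phi_i psi_{j-i}):
  psi_1 = theta_1 + phi_1 = 0.428 + (0.535) = 0.963
Right-hand sides:
  c_0 = sigma^2 (1 + theta_1 psi_1) = 1 * (1 + (0.428)(0.963)) = 1 * 1.412164 = 1.412164
  c_1 = sigma^2 theta_1 = 1 * (0.428) = 0.428
  c_2 = 0
Equations for k = 0, 1, 2 (AR order 2, c_2 = 0):
  (E0) gamma(0) = phi_1 gamma(1) + phi_2 gamma(2) + c_0
  (E1) gamma(1) = phi_1 gamma(0) + phi_2 gamma(1) + c_1
  (E2) gamma(2) = phi_1 gamma(1) + phi_2 gamma(0)
From (E1): gamma(1) = A gamma(0) + B with
  A = phi_1 / (1 - phi_2) = 0.535 / 0.966 = 0.55383,   B = c_1 / (1 - phi_2) = 0.428 / 0.966 = 0.443064.
Insert (E2) into (E0): gamma(0) (1 - phi_2^2) = phi_1 (1 + phi_2) gamma(1) + c_0.
  phi_1 (1 + phi_2) = (0.535)(1.034) = 0.55319,   1 - phi_2^2 = 0.998844.
Replace gamma(1) by A gamma(0) + B and collect gamma(0):
  gamma(0) [0.998844 - (0.55319)(0.55383)] = (0.55319)(0.443064) + 1.412164
  gamma(0) * 0.692471 = 1.657263
  gamma(0) = 1.657263 / 0.692471 = 2.393261.
Therefore gamma(0) = 2.3933 (to 4 decimal places).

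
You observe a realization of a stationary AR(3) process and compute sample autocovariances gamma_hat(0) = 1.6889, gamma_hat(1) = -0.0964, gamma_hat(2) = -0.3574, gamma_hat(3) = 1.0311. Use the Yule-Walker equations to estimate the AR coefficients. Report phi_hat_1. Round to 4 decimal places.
\hat\phi_{1} = 0.0630

The Yule-Walker equations for an AR(p) process read, in matrix form,
  Gamma_p phi = r_p,   with   (Gamma_p)_{ij} = gamma(|i - j|),
                       (r_p)_i = gamma(i),   i,j = 1..p.
Substitute the sample gammas (Toeplitz matrix and right-hand side of size 3):
  Gamma_p = [[1.6889, -0.0964, -0.3574], [-0.0964, 1.6889, -0.0964], [-0.3574, -0.0964, 1.6889]]
  r_p     = [-0.0964, -0.3574, 1.0311]
Written out (R1..R3):
  (R1) 1.6889 phi_1 - 0.0964 phi_2 - 0.3574 phi_3 = -0.0964
  (R2) -0.0964 phi_1 + 1.6889 phi_2 - 0.0964 phi_3 = -0.3574
  (R3) -0.3574 phi_1 - 0.0964 phi_2 + 1.6889 phi_3 = 1.0311
Gaussian elimination:
  R2 <- R2 - (-0.0964/1.6889) R1 = R2 - (-0.057079) R1:  1.683398 phi_2 - 0.1168 phi_3 = -0.362902
  R3 <- R3 - (-0.3574/1.6889) R1 = R3 - (-0.211617) R1:  -0.1168 phi_2 + 1.613268 phi_3 = 1.0107
  R3 <- R3 - (-0.1168/1.683398) R2 = R3 - (-0.069383) R2:  1.605164 phi_3 = 0.985521
Back-substitution:
  phi_hat_3 = 0.985521 / 1.605164 = 0.613969
  phi_hat_2 = (-0.362902 - (-0.1168)(0.613969)) / 1.683398 = -0.172978
  phi_hat_1 = (-0.0964 - (-0.0964)(-0.172978) - (-0.3574)(0.613969)) / 1.6889 = 0.062974
So phi_hat = [0.0630, -0.1730, 0.6140].
Therefore phi_hat_1 = 0.0630.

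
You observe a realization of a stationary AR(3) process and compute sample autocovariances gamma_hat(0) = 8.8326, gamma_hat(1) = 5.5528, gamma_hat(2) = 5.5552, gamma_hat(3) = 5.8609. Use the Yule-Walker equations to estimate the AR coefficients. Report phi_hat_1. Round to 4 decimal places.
\hat\phi_{1} = 0.2520

The Yule-Walker equations for an AR(p) process read, in matrix form,
  Gamma_p phi = r_p,   with   (Gamma_p)_{ij} = gamma(|i - j|),
                       (r_p)_i = gamma(i),   i,j = 1..p.
Substitute the sample gammas (Toeplitz matrix and right-hand side of size 3):
  Gamma_p = [[8.8326, 5.5528, 5.5552], [5.5528, 8.8326, 5.5528], [5.5552, 5.5528, 8.8326]]
  r_p     = [5.5528, 5.5552, 5.8609]
Written out (R1..R3):
  (R1) 8.8326 phi_1 + 5.5528 phi_2 + 5.5552 phi_3 = 5.5528
  (R2) 5.5528 phi_1 + 8.8326 phi_2 + 5.5528 phi_3 = 5.5552
  (R3) 5.5552 phi_1 + 5.5528 phi_2 + 8.8326 phi_3 = 5.8609
Gaussian elimination:
  R2 <- R2 - (5.5528/8.8326) R1 = R2 - (0.628671) R1:  5.341715 phi_2 + 2.060407 phi_3 = 2.064315
  R3 <- R3 - (5.5552/8.8326) R1 = R3 - (0.628943) R1:  2.060407 phi_2 + 5.338697 phi_3 = 2.368507
  R3 <- R3 - (2.060407/5.341715) R2 = R3 - (0.38572) R2:  4.543957 phi_3 = 1.572259
Back-substitution:
  phi_hat_3 = 1.572259 / 4.543957 = 0.346011
  phi_hat_2 = (2.064315 - (2.060407)(0.346011)) / 5.341715 = 0.252988
  phi_hat_1 = (5.5528 - (5.5528)(0.252988) - (5.5552)(0.346011)) / 8.8326 = 0.252003
So phi_hat = [0.2520, 0.2530, 0.3460].
Therefore phi_hat_1 = 0.2520.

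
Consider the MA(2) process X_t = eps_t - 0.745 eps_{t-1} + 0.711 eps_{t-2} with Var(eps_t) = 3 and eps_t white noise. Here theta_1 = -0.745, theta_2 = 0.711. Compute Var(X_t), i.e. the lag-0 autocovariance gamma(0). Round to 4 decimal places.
\gamma(0) = 6.1816

For an MA(q) process X_t = eps_t + sum_i theta_i eps_{t-i} with
Var(eps_t) = sigma^2, the variance is
  gamma(0) = sigma^2 * (1 + sum_i theta_i^2).
  sum_i theta_i^2 = (-0.745)^2 + (0.711)^2 = 0.555025 + 0.505521 = 1.060546.
  gamma(0) = 3 * (1 + 1.060546) = 3 * 2.060546 = 6.181638, which rounds to 6.1816.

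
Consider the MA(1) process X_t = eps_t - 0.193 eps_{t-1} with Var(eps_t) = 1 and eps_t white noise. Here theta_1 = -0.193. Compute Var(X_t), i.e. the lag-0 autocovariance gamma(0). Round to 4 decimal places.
\gamma(0) = 1.0372

For an MA(q) process X_t = eps_t + sum_i theta_i eps_{t-i} with
Var(eps_t) = sigma^2, the variance is
  gamma(0) = sigma^2 * (1 + sum_i theta_i^2).
  sum_i theta_i^2 = (-0.193)^2 = 0.037249.
  gamma(0) = 1 * (1 + 0.037249) = 1 * 1.037249 = 1.037249, which rounds to 1.0372.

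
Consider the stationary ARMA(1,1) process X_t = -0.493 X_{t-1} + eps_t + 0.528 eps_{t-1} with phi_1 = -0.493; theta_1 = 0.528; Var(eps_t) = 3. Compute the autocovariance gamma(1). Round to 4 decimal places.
\gamma(1) = 0.1026

Multiply the model equation by X_{t-k} and take expectations. With theta_0 = psi_0 = 1 and psi_j the MA(infinity) weights, this gives
  gamma(k) - sum_i phi_i gamma(k-i) = c_k,
  c_k = sigma^2 * sum_{j=k..q} theta_j psi_{j-k}   (c_k = 0 for k > q),
using gamma(-m) = gamma(m).
psi-weights needed (psi_j = theta_j + sum_i phi_i psi_{j-i}):
  psi_1 = theta_1 + phi_1 = 0.528 + (-0.493) = 0.035
Right-hand sides:
  c_0 = sigma^2 (1 + theta_1 psi_1) = 3 * (1 + (0.528)(0.035)) = 3 * 1.01848 = 3.05544
  c_1 = sigma^2 theta_1 = 3 * (0.528) = 1.584
  c_2 = 0
Equations for k = 0 and k = 1 (AR order 1):
  gamma(0) = phi_1 gamma(1) + c_0
  gamma(1) = phi_1 gamma(0) + c_1
Substituting the second into the first: gamma(0) (1 - phi_1^2) = c_0 + phi_1 c_1, so
  gamma(0) = (c_0 + phi_1 c_1) / (1 - phi_1^2) = (3.05544 + (-0.493)(1.584)) / (1 - (-0.493)^2) = 2.274528 / 0.756951 = 3.004855.
  gamma(1) = phi_1 gamma(0) + c_1 = (-0.493)(3.004855) + (1.584) = 0.102606.
Therefore gamma(1) = 0.1026 (to 4 decimal places).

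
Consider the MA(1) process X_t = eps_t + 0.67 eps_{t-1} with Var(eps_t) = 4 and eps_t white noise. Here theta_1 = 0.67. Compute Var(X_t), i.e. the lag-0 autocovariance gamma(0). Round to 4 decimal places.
\gamma(0) = 5.7956

For an MA(q) process X_t = eps_t + sum_i theta_i eps_{t-i} with
Var(eps_t) = sigma^2, the variance is
  gamma(0) = sigma^2 * (1 + sum_i theta_i^2).
  sum_i theta_i^2 = (0.67)^2 = 0.4489.
  gamma(0) = 4 * (1 + 0.4489) = 4 * 1.4489 = 5.7956.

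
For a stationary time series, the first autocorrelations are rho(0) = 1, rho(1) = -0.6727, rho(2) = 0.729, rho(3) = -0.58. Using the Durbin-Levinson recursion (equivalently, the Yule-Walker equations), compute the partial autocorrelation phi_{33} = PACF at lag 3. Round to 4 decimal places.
\phi_{33} = 0.0060

The PACF at lag k is phi_{kk}, the last component of the solution
to the Yule-Walker system G_k phi = r_k where
  (G_k)_{ij} = rho(|i - j|), (r_k)_i = rho(i), i,j = 1..k.
Equivalently, Durbin-Levinson gives phi_{kk} iteratively:
  phi_{11} = rho(1)
  phi_{kk} = [rho(k) - sum_{j=1..k-1} phi_{k-1,j} rho(k-j)]
            / [1 - sum_{j=1..k-1} phi_{k-1,j} rho(j)],
  phi_{k,j} = phi_{k-1,j} - phi_{kk} phi_{k-1,k-j},  j = 1..k-1.
Step k = 1:
  phi_11 = rho(1) = -0.6727.
Step k = 2:
  phi_22 = [rho(2) - phi_11 rho(1)] / [1 - phi_11 rho(1)] = [0.729 - (-0.6727)(-0.6727)] / [1 - (-0.6727)(-0.6727)]
         = 0.27647471 / 0.54747471 = 0.505.
  Update: phi_21 = phi_11 - phi_22 phi_11 = -0.6727 - (0.505)(-0.6727) = -0.332987.
Step k = 3:
  phi_33 = [rho(3) - phi_21 rho(2) - phi_22 rho(1)] / [1 - phi_21 rho(1) - phi_22 rho(2)]
    numerator   = -0.58 - (-0.332987)(0.729) - (0.505)(-0.6727) = 0.00246065
    denominator = 1 - (-0.332987)(-0.6727) - (0.505)(0.729) = 0.40785499
  phi_33 = 0.00246065 / 0.40785499 = 0.006.
Therefore phi_{33} = 0.0060.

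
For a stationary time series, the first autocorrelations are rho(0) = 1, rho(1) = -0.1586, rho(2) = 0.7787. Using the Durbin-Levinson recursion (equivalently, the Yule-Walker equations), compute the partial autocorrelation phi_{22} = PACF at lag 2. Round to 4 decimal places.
\phi_{22} = 0.7730

The PACF at lag k is phi_{kk}, the last component of the solution
to the Yule-Walker system G_k phi = r_k where
  (G_k)_{ij} = rho(|i - j|), (r_k)_i = rho(i), i,j = 1..k.
Equivalently, Durbin-Levinson gives phi_{kk} iteratively:
  phi_{11} = rho(1)
  phi_{kk} = [rho(k) - sum_{j=1..k-1} phi_{k-1,j} rho(k-j)]
            / [1 - sum_{j=1..k-1} phi_{k-1,j} rho(j)],
  phi_{k,j} = phi_{k-1,j} - phi_{kk} phi_{k-1,k-j},  j = 1..k-1.
Step k = 1:
  phi_11 = rho(1) = -0.1586.
Step k = 2:
  phi_22 = [rho(2) - phi_11 rho(1)] / [1 - phi_11 rho(1)] = [0.7787 - (-0.1586)(-0.1586)] / [1 - (-0.1586)(-0.1586)]
         = 0.75354604 / 0.97484604 = 0.773.
Therefore phi_{22} = 0.7730.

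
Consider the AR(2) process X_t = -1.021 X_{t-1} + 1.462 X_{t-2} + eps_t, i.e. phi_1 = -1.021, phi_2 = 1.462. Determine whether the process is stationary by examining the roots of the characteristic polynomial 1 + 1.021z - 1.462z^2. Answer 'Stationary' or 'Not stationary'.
\text{Not stationary}

The AR(p) characteristic polynomial is P(z) = 1 + 1.021z - 1.462z^2.
Stationarity requires all roots to lie outside the unit circle, i.e. |z| > 1 for every root.
Set 1 + (1.021) z + (-1.462) z^2 = 0, i.e. a z^2 + b z + c = 0 with a = -1.462, b = 1.021, c = 1.
Discriminant D = b^2 - 4ac = (1.021)^2 - 4*(-1.462)*1 = 1.042441 - (-5.848) = 6.890441.
D >= 0, so the roots are real: z = (-b +/- sqrt(D)) / (2a) = (-1.021 +/- 2.624965) / (-2.924).
  z_1 = (-1.021 + 2.624965) / (-2.924) = -0.5486,   |z_1| = 0.5486.
  z_2 = (-1.021 - 2.624965) / (-2.924) = 1.2469,   |z_2| = 1.2469.
Moduli of all roots: 0.5486, 1.2469.
All moduli strictly greater than 1? No.
Verdict: Not stationary.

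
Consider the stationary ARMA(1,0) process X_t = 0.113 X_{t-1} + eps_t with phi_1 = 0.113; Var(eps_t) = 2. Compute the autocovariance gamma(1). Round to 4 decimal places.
\gamma(1) = 0.2289

Multiply the model equation by X_{t-k} and take expectations. With theta_0 = psi_0 = 1 and psi_j the MA(infinity) weights, this gives
  gamma(k) - sum_i phi_i gamma(k-i) = c_k,
  c_k = sigma^2 * sum_{j=k..q} theta_j psi_{j-k}   (c_k = 0 for k > q),
using gamma(-m) = gamma(m).
Pure AR (q = 0): c_0 = sigma^2 = 2, c_k = 0 for k >= 1.
Equations for k = 0 and k = 1 (AR order 1):
  gamma(0) = phi_1 gamma(1) + c_0
  gamma(1) = phi_1 gamma(0) + c_1
Substituting the second into the first: gamma(0) (1 - phi_1^2) = c_0 + phi_1 c_1, so
  gamma(0) = c_0 / (1 - phi_1^2) = 2 / (1 - (0.113)^2) = 2 / 0.987231 = 2.025868.
  gamma(1) = phi_1 gamma(0) = (0.113)(2.025868) = 0.228923.
Therefore gamma(1) = 0.2289 (to 4 decimal places).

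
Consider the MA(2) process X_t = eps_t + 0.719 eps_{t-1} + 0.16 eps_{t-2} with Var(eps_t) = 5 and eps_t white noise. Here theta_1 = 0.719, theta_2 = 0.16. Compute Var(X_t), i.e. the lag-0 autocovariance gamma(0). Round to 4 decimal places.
\gamma(0) = 7.7128

For an MA(q) process X_t = eps_t + sum_i theta_i eps_{t-i} with
Var(eps_t) = sigma^2, the variance is
  gamma(0) = sigma^2 * (1 + sum_i theta_i^2).
  sum_i theta_i^2 = (0.719)^2 + (0.16)^2 = 0.516961 + 0.0256 = 0.542561.
  gamma(0) = 5 * (1 + 0.542561) = 5 * 1.542561 = 7.712805, which rounds to 7.7128.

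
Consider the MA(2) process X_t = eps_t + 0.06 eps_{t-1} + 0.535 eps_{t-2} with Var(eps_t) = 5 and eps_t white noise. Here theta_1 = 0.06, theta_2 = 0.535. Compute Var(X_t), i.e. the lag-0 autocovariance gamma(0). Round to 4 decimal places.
\gamma(0) = 6.4491

For an MA(q) process X_t = eps_t + sum_i theta_i eps_{t-i} with
Var(eps_t) = sigma^2, the variance is
  gamma(0) = sigma^2 * (1 + sum_i theta_i^2).
  sum_i theta_i^2 = (0.06)^2 + (0.535)^2 = 0.0036 + 0.286225 = 0.289825.
  gamma(0) = 5 * (1 + 0.289825) = 5 * 1.289825 = 6.449125, which rounds to 6.4491.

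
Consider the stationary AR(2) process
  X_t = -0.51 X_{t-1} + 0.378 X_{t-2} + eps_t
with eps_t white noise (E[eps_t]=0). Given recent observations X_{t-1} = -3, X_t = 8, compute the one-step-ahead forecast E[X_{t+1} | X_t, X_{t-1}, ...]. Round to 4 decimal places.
E[X_{t+1} \mid \mathcal F_t] = -5.2140

For an AR(p) model X_t = c + sum_i phi_i X_{t-i} + eps_t, the
one-step-ahead conditional mean is
  E[X_{t+1} | X_t, ...] = c + sum_i phi_i X_{t+1-i}.
Substitute known values:
  E[X_{t+1} | ...] = (-0.51) * (8) + (0.378) * (-3)
                   = -5.2140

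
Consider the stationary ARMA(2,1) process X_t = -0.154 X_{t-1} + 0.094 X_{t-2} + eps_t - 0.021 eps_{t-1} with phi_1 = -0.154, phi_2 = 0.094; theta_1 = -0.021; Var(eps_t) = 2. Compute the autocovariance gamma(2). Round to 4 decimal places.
\gamma(2) = 0.2587

Multiply the model equation by X_{t-k} and take expectations. With theta_0 = psi_0 = 1 and psi_j the MA(infinity) weights, this gives
  gamma(k) - sum_i phi_i gamma(k-i) = c_k,
  c_k = sigma^2 * sum_{j=k..q} theta_j psi_{j-k}   (c_k = 0 for k > q),
using gamma(-m) = gamma(m).
psi-weights needed (psi_j = theta_j + sum_i phi_i psi_{j-i}):
  psi_1 = theta_1 + phi_1 = -0.021 + (-0.154) = -0.175
Right-hand sides:
  c_0 = sigma^2 (1 + theta_1 psi_1) = 2 * (1 + (-0.021)(-0.175)) = 2 * 1.003675 = 2.00735
  c_1 = sigma^2 theta_1 = 2 * (-0.021) = -0.042
  c_2 = 0
Equations for k = 0, 1, 2 (AR order 2, c_2 = 0):
  (E0) gamma(0) = phi_1 gamma(1) + phi_2 gamma(2) + c_0
  (E1) gamma(1) = phi_1 gamma(0) + phi_2 gamma(1) + c_1
  (E2) gamma(2) = phi_1 gamma(1) + phi_2 gamma(0)
From (E1): gamma(1) = A gamma(0) + B with
  A = phi_1 / (1 - phi_2) = -0.154 / 0.906 = -0.169978,   B = c_1 / (1 - phi_2) = -0.042 / 0.906 = -0.046358.
Insert (E2) into (E0): gamma(0) (1 - phi_2^2) = phi_1 (1 + phi_2) gamma(1) + c_0.
  phi_1 (1 + phi_2) = (-0.154)(1.094) = -0.168476,   1 - phi_2^2 = 0.991164.
Replace gamma(1) by A gamma(0) + B and collect gamma(0):
  gamma(0) [0.991164 - (-0.168476)(-0.169978)] = (-0.168476)(-0.046358) + 2.00735
  gamma(0) * 0.962527 = 2.01516
  gamma(0) = 2.01516 / 0.962527 = 2.093615.
  gamma(1) = A gamma(0) + B = (-0.169978)(2.093615) + (-0.046358) = -0.402226.
  gamma(2) = phi_1 gamma(1) + phi_2 gamma(0) = (-0.154)(-0.402226) + (0.094)(2.093615) = 0.258743.
Therefore gamma(2) = 0.2587 (to 4 decimal places).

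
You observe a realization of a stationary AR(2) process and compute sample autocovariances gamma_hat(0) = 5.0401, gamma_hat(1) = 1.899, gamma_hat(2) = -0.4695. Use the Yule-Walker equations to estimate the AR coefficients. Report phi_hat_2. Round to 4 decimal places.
\hat\phi_{2} = -0.2740

The Yule-Walker equations for an AR(p) process read, in matrix form,
  Gamma_p phi = r_p,   with   (Gamma_p)_{ij} = gamma(|i - j|),
                       (r_p)_i = gamma(i),   i,j = 1..p.
Substitute the sample gammas (Toeplitz matrix and right-hand side of size 2):
  Gamma_p = [[5.0401, 1.899], [1.899, 5.0401]]
  r_p     = [1.899, -0.4695]
Written out:
  5.0401 phi_1 + 1.899 phi_2 = 1.899
  1.899 phi_1 + 5.0401 phi_2 = -0.4695
Solve by Cramer's rule:
  det = gamma(0)^2 - gamma(1)^2 = (5.0401)^2 - (1.899)^2 = 25.40260801 - 3.606201 = 21.79640701
  phi_hat_1 = [gamma(1) gamma(0) - gamma(1) gamma(2)] / det = [(1.899)(5.0401) - (1.899)(-0.4695)] / 21.79640701 = 10.4627304 / 21.79640701 = 0.48
  phi_hat_2 = [gamma(0) gamma(2) - gamma(1)^2] / det = [(5.0401)(-0.4695) - (1.899)^2] / 21.79640701 = -5.97252795 / 21.79640701 = -0.274
So phi_hat = [0.4800, -0.2740].
Therefore phi_hat_2 = -0.2740.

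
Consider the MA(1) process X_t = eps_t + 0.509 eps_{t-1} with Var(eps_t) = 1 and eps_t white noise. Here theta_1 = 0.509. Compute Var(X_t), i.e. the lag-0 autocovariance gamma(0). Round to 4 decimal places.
\gamma(0) = 1.2591

For an MA(q) process X_t = eps_t + sum_i theta_i eps_{t-i} with
Var(eps_t) = sigma^2, the variance is
  gamma(0) = sigma^2 * (1 + sum_i theta_i^2).
  sum_i theta_i^2 = (0.509)^2 = 0.259081.
  gamma(0) = 1 * (1 + 0.259081) = 1 * 1.259081 = 1.259081, which rounds to 1.2591.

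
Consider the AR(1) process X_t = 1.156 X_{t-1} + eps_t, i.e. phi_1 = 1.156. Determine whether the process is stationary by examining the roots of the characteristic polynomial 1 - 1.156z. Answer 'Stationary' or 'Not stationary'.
\text{Not stationary}

The AR(p) characteristic polynomial is P(z) = 1 - 1.156z.
Stationarity requires all roots to lie outside the unit circle, i.e. |z| > 1 for every root.
This is linear in z: 1 + (-1.156) z = 0  =>  z = -1/(-1.156) = 0.865052,  |z| = 0.865052.
Moduli of all roots: 0.8651.
All moduli strictly greater than 1? No.
Verdict: Not stationary.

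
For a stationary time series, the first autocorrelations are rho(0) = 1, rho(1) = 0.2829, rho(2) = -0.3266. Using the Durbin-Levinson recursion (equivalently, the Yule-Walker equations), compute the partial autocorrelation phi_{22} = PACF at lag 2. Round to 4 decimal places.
\phi_{22} = -0.4420

The PACF at lag k is phi_{kk}, the last component of the solution
to the Yule-Walker system G_k phi = r_k where
  (G_k)_{ij} = rho(|i - j|), (r_k)_i = rho(i), i,j = 1..k.
Equivalently, Durbin-Levinson gives phi_{kk} iteratively:
  phi_{11} = rho(1)
  phi_{kk} = [rho(k) - sum_{j=1..k-1} phi_{k-1,j} rho(k-j)]
            / [1 - sum_{j=1..k-1} phi_{k-1,j} rho(j)],
  phi_{k,j} = phi_{k-1,j} - phi_{kk} phi_{k-1,k-j},  j = 1..k-1.
Step k = 1:
  phi_11 = rho(1) = 0.2829.
Step k = 2:
  phi_22 = [rho(2) - phi_11 rho(1)] / [1 - phi_11 rho(1)] = [-0.3266 - (0.2829)(0.2829)] / [1 - (0.2829)(0.2829)]
         = -0.40663241 / 0.91996759 = -0.442.
Therefore phi_{22} = -0.4420.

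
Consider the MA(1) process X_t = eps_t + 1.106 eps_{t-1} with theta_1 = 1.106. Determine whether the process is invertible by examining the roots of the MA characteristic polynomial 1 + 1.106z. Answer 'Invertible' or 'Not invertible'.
\text{Not invertible}

The MA(q) characteristic polynomial is P(z) = 1 + 1.106z.
Invertibility requires all roots to lie outside the unit circle, i.e. |z| > 1 for every root.
This is linear in z: 1 + (1.106) z = 0  =>  z = -1/(1.106) = -0.904159,  |z| = 0.904159.
Moduli of all roots: 0.9042.
All moduli strictly greater than 1? No.
Verdict: Not invertible.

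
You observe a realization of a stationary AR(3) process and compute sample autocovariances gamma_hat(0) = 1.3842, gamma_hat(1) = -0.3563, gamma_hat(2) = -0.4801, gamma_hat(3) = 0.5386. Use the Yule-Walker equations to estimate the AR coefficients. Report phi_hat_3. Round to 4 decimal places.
\hat\phi_{3} = 0.1950

The Yule-Walker equations for an AR(p) process read, in matrix form,
  Gamma_p phi = r_p,   with   (Gamma_p)_{ij} = gamma(|i - j|),
                       (r_p)_i = gamma(i),   i,j = 1..p.
Substitute the sample gammas (Toeplitz matrix and right-hand side of size 3):
  Gamma_p = [[1.3842, -0.3563, -0.4801], [-0.3563, 1.3842, -0.3563], [-0.4801, -0.3563, 1.3842]]
  r_p     = [-0.3563, -0.4801, 0.5386]
Written out (R1..R3):
  (R1) 1.3842 phi_1 - 0.3563 phi_2 - 0.4801 phi_3 = -0.3563
  (R2) -0.3563 phi_1 + 1.3842 phi_2 - 0.3563 phi_3 = -0.4801
  (R3) -0.4801 phi_1 - 0.3563 phi_2 + 1.3842 phi_3 = 0.5386
Gaussian elimination:
  R2 <- R2 - (-0.3563/1.3842) R1 = R2 - (-0.257405) R1:  1.292487 phi_2 - 0.47988 phi_3 = -0.571813
  R3 <- R3 - (-0.4801/1.3842) R1 = R3 - (-0.346843) R1:  -0.47988 phi_2 + 1.217681 phi_3 = 0.41502
  R3 <- R3 - (-0.47988/1.292487) R2 = R3 - (-0.371284) R2:  1.039509 phi_3 = 0.202714
Back-substitution:
  phi_hat_3 = 0.202714 / 1.039509 = 0.19501
  phi_hat_2 = (-0.571813 - (-0.47988)(0.19501)) / 1.292487 = -0.370009
  phi_hat_1 = (-0.3563 - (-0.3563)(-0.370009) - (-0.4801)(0.19501)) / 1.3842 = -0.285009
So phi_hat = [-0.2850, -0.3700, 0.1950].
Therefore phi_hat_3 = 0.1950.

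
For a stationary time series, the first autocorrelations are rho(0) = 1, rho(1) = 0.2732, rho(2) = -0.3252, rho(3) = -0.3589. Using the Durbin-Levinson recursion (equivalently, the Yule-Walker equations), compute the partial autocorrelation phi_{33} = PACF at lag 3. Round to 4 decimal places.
\phi_{33} = -0.1510

The PACF at lag k is phi_{kk}, the last component of the solution
to the Yule-Walker system G_k phi = r_k where
  (G_k)_{ij} = rho(|i - j|), (r_k)_i = rho(i), i,j = 1..k.
Equivalently, Durbin-Levinson gives phi_{kk} iteratively:
  phi_{11} = rho(1)
  phi_{kk} = [rho(k) - sum_{j=1..k-1} phi_{k-1,j} rho(k-j)]
            / [1 - sum_{j=1..k-1} phi_{k-1,j} rho(j)],
  phi_{k,j} = phi_{k-1,j} - phi_{kk} phi_{k-1,k-j},  j = 1..k-1.
Step k = 1:
  phi_11 = rho(1) = 0.2732.
Step k = 2:
  phi_22 = [rho(2) - phi_11 rho(1)] / [1 - phi_11 rho(1)] = [-0.3252 - (0.2732)(0.2732)] / [1 - (0.2732)(0.2732)]
         = -0.39983824 / 0.92536176 = -0.432089.
  Update: phi_21 = phi_11 - phi_22 phi_11 = 0.2732 - (-0.432089)(0.2732) = 0.391247.
Step k = 3:
  phi_33 = [rho(3) - phi_21 rho(2) - phi_22 rho(1)] / [1 - phi_21 rho(1) - phi_22 rho(2)]
    numerator   = -0.3589 - (0.391247)(-0.3252) - (-0.432089)(0.2732) = -0.11362001
    denominator = 1 - (0.391247)(0.2732) - (-0.432089)(-0.3252) = 0.75259623
  phi_33 = -0.11362001 / 0.75259623 = -0.151.
Therefore phi_{33} = -0.1510.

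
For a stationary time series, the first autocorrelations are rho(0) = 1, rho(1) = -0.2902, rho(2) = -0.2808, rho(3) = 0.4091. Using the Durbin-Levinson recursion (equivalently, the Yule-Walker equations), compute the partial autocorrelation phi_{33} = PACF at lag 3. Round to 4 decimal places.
\phi_{33} = 0.2330

The PACF at lag k is phi_{kk}, the last component of the solution
to the Yule-Walker system G_k phi = r_k where
  (G_k)_{ij} = rho(|i - j|), (r_k)_i = rho(i), i,j = 1..k.
Equivalently, Durbin-Levinson gives phi_{kk} iteratively:
  phi_{11} = rho(1)
  phi_{kk} = [rho(k) - sum_{j=1..k-1} phi_{k-1,j} rho(k-j)]
            / [1 - sum_{j=1..k-1} phi_{k-1,j} rho(j)],
  phi_{k,j} = phi_{k-1,j} - phi_{kk} phi_{k-1,k-j},  j = 1..k-1.
Step k = 1:
  phi_11 = rho(1) = -0.2902.
Step k = 2:
  phi_22 = [rho(2) - phi_11 rho(1)] / [1 - phi_11 rho(1)] = [-0.2808 - (-0.2902)(-0.2902)] / [1 - (-0.2902)(-0.2902)]
         = -0.36501604 / 0.91578396 = -0.398583.
  Update: phi_21 = phi_11 - phi_22 phi_11 = -0.2902 - (-0.398583)(-0.2902) = -0.405869.
Step k = 3:
  phi_33 = [rho(3) - phi_21 rho(2) - phi_22 rho(1)] / [1 - phi_21 rho(1) - phi_22 rho(2)]
    numerator   = 0.4091 - (-0.405869)(-0.2808) - (-0.398583)(-0.2902) = 0.17946321
    denominator = 1 - (-0.405869)(-0.2902) - (-0.398583)(-0.2808) = 0.77029472
  phi_33 = 0.17946321 / 0.77029472 = 0.233.
Therefore phi_{33} = 0.2330.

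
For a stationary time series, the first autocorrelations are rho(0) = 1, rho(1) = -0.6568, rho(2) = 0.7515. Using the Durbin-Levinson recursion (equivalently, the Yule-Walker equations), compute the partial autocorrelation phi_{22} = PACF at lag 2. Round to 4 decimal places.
\phi_{22} = 0.5630

The PACF at lag k is phi_{kk}, the last component of the solution
to the Yule-Walker system G_k phi = r_k where
  (G_k)_{ij} = rho(|i - j|), (r_k)_i = rho(i), i,j = 1..k.
Equivalently, Durbin-Levinson gives phi_{kk} iteratively:
  phi_{11} = rho(1)
  phi_{kk} = [rho(k) - sum_{j=1..k-1} phi_{k-1,j} rho(k-j)]
            / [1 - sum_{j=1..k-1} phi_{k-1,j} rho(j)],
  phi_{k,j} = phi_{k-1,j} - phi_{kk} phi_{k-1,k-j},  j = 1..k-1.
Step k = 1:
  phi_11 = rho(1) = -0.6568.
Step k = 2:
  phi_22 = [rho(2) - phi_11 rho(1)] / [1 - phi_11 rho(1)] = [0.7515 - (-0.6568)(-0.6568)] / [1 - (-0.6568)(-0.6568)]
         = 0.32011376 / 0.56861376 = 0.563.
Therefore phi_{22} = 0.5630.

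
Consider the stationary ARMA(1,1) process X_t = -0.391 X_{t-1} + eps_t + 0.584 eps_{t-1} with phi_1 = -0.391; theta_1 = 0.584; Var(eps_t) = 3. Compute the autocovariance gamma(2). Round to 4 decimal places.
\gamma(2) = -0.2062

Multiply the model equation by X_{t-k} and take expectations. With theta_0 = psi_0 = 1 and psi_j the MA(infinity) weights, this gives
  gamma(k) - sum_i phi_i gamma(k-i) = c_k,
  c_k = sigma^2 * sum_{j=k..q} theta_j psi_{j-k}   (c_k = 0 for k > q),
using gamma(-m) = gamma(m).
psi-weights needed (psi_j = theta_j + sum_i phi_i psi_{j-i}):
  psi_1 = theta_1 + phi_1 = 0.584 + (-0.391) = 0.193
Right-hand sides:
  c_0 = sigma^2 (1 + theta_1 psi_1) = 3 * (1 + (0.584)(0.193)) = 3 * 1.112712 = 3.338136
  c_1 = sigma^2 theta_1 = 3 * (0.584) = 1.752
  c_2 = 0
Equations for k = 0 and k = 1 (AR order 1):
  gamma(0) = phi_1 gamma(1) + c_0
  gamma(1) = phi_1 gamma(0) + c_1
Substituting the second into the first: gamma(0) (1 - phi_1^2) = c_0 + phi_1 c_1, so
  gamma(0) = (c_0 + phi_1 c_1) / (1 - phi_1^2) = (3.338136 + (-0.391)(1.752)) / (1 - (-0.391)^2) = 2.653104 / 0.847119 = 3.131914.
  gamma(1) = phi_1 gamma(0) + c_1 = (-0.391)(3.131914) + (1.752) = 0.527422.
For k = 2 (> q): gamma(2) = phi_1 gamma(1) = (-0.391)(0.527422) = -0.206222.
Therefore gamma(2) = -0.2062 (to 4 decimal places).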